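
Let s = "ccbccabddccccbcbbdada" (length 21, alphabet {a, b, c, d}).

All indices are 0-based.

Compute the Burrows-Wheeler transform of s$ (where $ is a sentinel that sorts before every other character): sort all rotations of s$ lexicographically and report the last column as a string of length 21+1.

rank  rotation                last
    0  $ccbccabddccccbcbbdada  a
    1  a$ccbccabddccccbcbbdad  d
    2  abddccccbcbbdada$ccbcc  c
    3  ada$ccbccabddccccbcbbd  d
    4  bbdada$ccbccabddccccbc  c
    5  bcbbdada$ccbccabddcccc  c
    6  bccabddccccbcbbdada$cc  c
    7  bdada$ccbccabddccccbcb  b
    8  bddccccbcbbdada$ccbcca  a
    9  cabddccccbcbbdada$ccbc  c
   10  cbbdada$ccbccabddccccb  b
   11  cbcbbdada$ccbccabddccc  c
   12  cbccabddccccbcbbdada$c  c
   13  ccabddccccbcbbdada$ccb  b
   14  ccbcbbdada$ccbccabddcc  c
   15  ccbccabddccccbcbbdada$  $
   16  cccbcbbdada$ccbccabddc  c
   17  ccccbcbbdada$ccbccabdd  d
   18  da$ccbccabddccccbcbbda  a
   19  dada$ccbccabddccccbcbb  b
   20  dccccbcbbdada$ccbccabd  d
   21  ddccccbcbbdada$ccbccab  b

adcdcccbacbccbc$cdabdb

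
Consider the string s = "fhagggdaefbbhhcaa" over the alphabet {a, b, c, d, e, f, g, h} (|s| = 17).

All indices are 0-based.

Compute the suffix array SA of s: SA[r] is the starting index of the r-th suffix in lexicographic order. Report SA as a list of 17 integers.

rank→(start, suffix):
  0 → (16, 'a')
  1 → (15, 'aa')
  2 → (7, 'aefbbhhcaa')
  3 → (2, 'agggdaefbbhhcaa')
  4 → (10, 'bbhhcaa')
  5 → (11, 'bhhcaa')
  6 → (14, 'caa')
  7 → (6, 'daefbbhhcaa')
  8 → (8, 'efbbhhcaa')
  9 → (9, 'fbbhhcaa')
  10 → (0, 'fhagggdaefbbhhcaa')
  11 → (5, 'gdaefbbhhcaa')
  12 → (4, 'ggdaefbbhhcaa')
  13 → (3, 'gggdaefbbhhcaa')
  14 → (1, 'hagggdaefbbhhcaa')
  15 → (13, 'hcaa')
  16 → (12, 'hhcaa')

[16, 15, 7, 2, 10, 11, 14, 6, 8, 9, 0, 5, 4, 3, 1, 13, 12]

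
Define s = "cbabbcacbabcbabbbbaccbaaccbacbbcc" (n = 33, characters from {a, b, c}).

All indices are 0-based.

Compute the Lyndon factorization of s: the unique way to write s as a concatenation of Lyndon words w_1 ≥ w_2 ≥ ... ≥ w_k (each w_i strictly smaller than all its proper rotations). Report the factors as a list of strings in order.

emit factor 1: 'c' (i=0, period=1)
emit factor 2: 'b' (i=1, period=1)
emit factor 3: 'abbcacbabcb' (i=2, period=11)
emit factor 4: 'abbbbaccb' (i=13, period=9)
emit factor 5: 'aaccbacbbcc' (i=22, period=11)

["c", "b", "abbcacbabcb", "abbbbaccb", "aaccbacbbcc"]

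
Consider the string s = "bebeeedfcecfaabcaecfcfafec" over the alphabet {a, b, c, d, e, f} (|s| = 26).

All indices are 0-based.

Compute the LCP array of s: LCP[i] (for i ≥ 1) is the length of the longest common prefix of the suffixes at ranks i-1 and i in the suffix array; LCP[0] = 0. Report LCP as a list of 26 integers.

rank | idx | suffix
   0 |  12 | aabcaecfcfafec
   1 |  13 | abcaecfcfafec
   2 |  16 | aecfcfafec
   3 |  22 | afec
   4 |  14 | bcaecfcfafec
   5 |   0 | bebeeedfcecfaabcaecfcfafec
   6 |   2 | beeedfcecfaabcaecfcfafec
   7 |  25 | c
   8 |  15 | caecfcfafec
   9 |   8 | cecfaabcaecfcfafec
  10 |  10 | cfaabcaecfcfafec
  11 |  20 | cfafec
  12 |  18 | cfcfafec
  13 |   6 | dfcecfaabcaecfcfafec
  14 |   1 | ebeeedfcecfaabcaecfcfafec
  15 |  24 | ec
  16 |   9 | ecfaabcaecfcfafec
  17 |  17 | ecfcfafec
  18 |   5 | edfcecfaabcaecfcfafec
  19 |   4 | eedfcecfaabcaecfcfafec
  20 |   3 | eeedfcecfaabcaecfcfafec
  21 |  11 | faabcaecfcfafec
  22 |  21 | fafec
  23 |   7 | fcecfaabcaecfcfafec
  24 |  19 | fcfafec
  25 |  23 | fec

SA = [12, 13, 16, 22, 14, 0, 2, 25, 15, 8, 10, 20, 18, 6, 1, 24, 9, 17, 5, 4, 3, 11, 21, 7, 19, 23]
i: (SA[i-1],SA[i]) lcp shared
  1: (12,13) 1 'a'
  2: (13,16) 1 'a'
  3: (16,22) 1 'a'
  4: (22,14) 0 ''
  5: (14,0) 1 'b'
  6: (0,2) 2 'be'
  7: (2,25) 0 ''
  8: (25,15) 1 'c'
  9: (15,8) 1 'c'
  10: (8,10) 1 'c'
  11: (10,20) 3 'cfa'
  12: (20,18) 2 'cf'
  13: (18,6) 0 ''
  14: (6,1) 0 ''
  15: (1,24) 1 'e'
  16: (24,9) 2 'ec'
  17: (9,17) 3 'ecf'
  18: (17,5) 1 'e'
  19: (5,4) 1 'e'
  20: (4,3) 2 'ee'
  21: (3,11) 0 ''
  22: (11,21) 2 'fa'
  23: (21,7) 1 'f'
  24: (7,19) 2 'fc'
  25: (19,23) 1 'f'

[0, 1, 1, 1, 0, 1, 2, 0, 1, 1, 1, 3, 2, 0, 0, 1, 2, 3, 1, 1, 2, 0, 2, 1, 2, 1]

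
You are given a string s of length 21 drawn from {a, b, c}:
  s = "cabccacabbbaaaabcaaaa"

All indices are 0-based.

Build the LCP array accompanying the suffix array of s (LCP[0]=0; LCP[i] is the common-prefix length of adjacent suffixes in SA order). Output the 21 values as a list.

rank | idx | suffix
   0 |  20 | a
   1 |  19 | aa
   2 |  18 | aaa
   3 |  17 | aaaa
   4 |  11 | aaaabcaaaa
   5 |  12 | aaabcaaaa
   6 |  13 | aabcaaaa
   7 |   7 | abbbaaaabcaaaa
   8 |  14 | abcaaaa
   9 |   1 | abccacabbbaaaabcaaaa
  10 |   5 | acabbbaaaabcaaaa
  11 |  10 | baaaabcaaaa
  12 |   9 | bbaaaabcaaaa
  13 |   8 | bbbaaaabcaaaa
  14 |  15 | bcaaaa
  15 |   2 | bccacabbbaaaabcaaaa
  16 |  16 | caaaa
  17 |   6 | cabbbaaaabcaaaa
  18 |   0 | cabccacabbbaaaabcaaaa
  19 |   4 | cacabbbaaaabcaaaa
  20 |   3 | ccacabbbaaaabcaaaa

SA = [20, 19, 18, 17, 11, 12, 13, 7, 14, 1, 5, 10, 9, 8, 15, 2, 16, 6, 0, 4, 3]
[i] adj suffixes → lcp
  [1] 20/19 → 1 ('a')
  [2] 19/18 → 2 ('aa')
  [3] 18/17 → 3 ('aaa')
  [4] 17/11 → 4 ('aaaa')
  [5] 11/12 → 3 ('aaa')
  [6] 12/13 → 2 ('aa')
  [7] 13/7 → 1 ('a')
  [8] 7/14 → 2 ('ab')
  [9] 14/1 → 3 ('abc')
  [10] 1/5 → 1 ('a')
  [11] 5/10 → 0 ('')
  [12] 10/9 → 1 ('b')
  [13] 9/8 → 2 ('bb')
  [14] 8/15 → 1 ('b')
  [15] 15/2 → 2 ('bc')
  [16] 2/16 → 0 ('')
  [17] 16/6 → 2 ('ca')
  [18] 6/0 → 3 ('cab')
  [19] 0/4 → 2 ('ca')
  [20] 4/3 → 1 ('c')

[0, 1, 2, 3, 4, 3, 2, 1, 2, 3, 1, 0, 1, 2, 1, 2, 0, 2, 3, 2, 1]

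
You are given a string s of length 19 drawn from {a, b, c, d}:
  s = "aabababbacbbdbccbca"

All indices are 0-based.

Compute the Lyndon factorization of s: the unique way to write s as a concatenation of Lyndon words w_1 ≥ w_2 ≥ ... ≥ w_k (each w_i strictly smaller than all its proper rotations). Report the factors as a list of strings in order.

emit factor 1: 'aabababbacbbdbccbc' (i=0, period=18)
emit factor 2: 'a' (i=18, period=1)

["aabababbacbbdbccbc", "a"]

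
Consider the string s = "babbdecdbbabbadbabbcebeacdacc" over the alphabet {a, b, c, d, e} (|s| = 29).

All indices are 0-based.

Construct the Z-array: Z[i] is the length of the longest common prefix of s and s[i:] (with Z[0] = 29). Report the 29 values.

Z[0]=29
i=1: outside box; Z[1]=0
i=2: outside box; Z[2]=1 grow→box=[2,3)
i=3: outside box; Z[3]=1 grow→box=[3,4)
i=4: outside box; Z[4]=0
i=5: outside box; Z[5]=0
i=6: outside box; Z[6]=0
i=7: outside box; Z[7]=0
i=8: outside box; Z[8]=1 grow→box=[8,9)
i=9: outside box; Z[9]=4 grow→box=[9,13)
i=10: min(r-i=3, Z[1]=0)=0; Z[10]=0
i=11: min(r-i=2, Z[2]=1)=1; Z[11]=1
i=12: min(r-i=1, Z[3]=1)=1; Z[12]=2 grow→box=[12,14)
i=13: min(r-i=1, Z[1]=0)=0; Z[13]=0
i=14: outside box; Z[14]=0
i=15: outside box; Z[15]=4 grow→box=[15,19)
i=16: min(r-i=3, Z[1]=0)=0; Z[16]=0
i=17: min(r-i=2, Z[2]=1)=1; Z[17]=1
i=18: min(r-i=1, Z[3]=1)=1; Z[18]=1
i=19: outside box; Z[19]=0
i=20: outside box; Z[20]=0
i=21: outside box; Z[21]=1 grow→box=[21,22)
i=22: outside box; Z[22]=0
i=23: outside box; Z[23]=0
i=24: outside box; Z[24]=0
i=25: outside box; Z[25]=0
i=26: outside box; Z[26]=0
i=27: outside box; Z[27]=0
i=28: outside box; Z[28]=0

[29, 0, 1, 1, 0, 0, 0, 0, 1, 4, 0, 1, 2, 0, 0, 4, 0, 1, 1, 0, 0, 1, 0, 0, 0, 0, 0, 0, 0]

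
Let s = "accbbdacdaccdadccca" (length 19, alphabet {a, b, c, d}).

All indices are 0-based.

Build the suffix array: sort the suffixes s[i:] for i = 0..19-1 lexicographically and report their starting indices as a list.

rank→(start, suffix):
  0 → (18, 'a')
  1 → (0, 'accbbdacdaccdadccca')
  2 → (9, 'accdadccca')
  3 → (6, 'acdaccdadccca')
  4 → (13, 'adccca')
  5 → (3, 'bbdacdaccdadccca')
  6 → (4, 'bdacdaccdadccca')
  7 → (17, 'ca')
  8 → (2, 'cbbdacdaccdadccca')
  9 → (16, 'cca')
  10 → (1, 'ccbbdacdaccdadccca')
  11 → (15, 'ccca')
  12 → (10, 'ccdadccca')
  13 → (7, 'cdaccdadccca')
  14 → (11, 'cdadccca')
  15 → (8, 'daccdadccca')
  16 → (5, 'dacdaccdadccca')
  17 → (12, 'dadccca')
  18 → (14, 'dccca')

[18, 0, 9, 6, 13, 3, 4, 17, 2, 16, 1, 15, 10, 7, 11, 8, 5, 12, 14]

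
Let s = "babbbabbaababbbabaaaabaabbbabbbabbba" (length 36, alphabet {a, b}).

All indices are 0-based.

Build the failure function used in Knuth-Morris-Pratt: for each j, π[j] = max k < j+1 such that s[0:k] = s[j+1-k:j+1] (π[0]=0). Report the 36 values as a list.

[0, 0, 1, 1, 1, 2, 3, 4, 2, 0, 1, 2, 3, 4, 5, 6, 7, 2, 0, 0, 0, 1, 2, 0, 1, 1, 1, 2, 3, 4, 5, 6, 7, 8, 5, 6]

π[0] = 0
j=1 s[j]='a': π[1]=0 (border '')
j=2 s[j]='b': π[2]=1 (border 'b')
j=3 s[j]='b': k: 1→0; π[3]=1 (border 'b')
j=4 s[j]='b': k: 1→0; π[4]=1 (border 'b')
j=5 s[j]='a': π[5]=2 (border 'ba')
j=6 s[j]='b': π[6]=3 (border 'bab')
j=7 s[j]='b': π[7]=4 (border 'babb')
j=8 s[j]='a': k: 4→1; π[8]=2 (border 'ba')
j=9 s[j]='a': k: 2→0; π[9]=0 (border '')
j=10 s[j]='b': π[10]=1 (border 'b')
j=11 s[j]='a': π[11]=2 (border 'ba')
j=12 s[j]='b': π[12]=3 (border 'bab')
j=13 s[j]='b': π[13]=4 (border 'babb')
j=14 s[j]='b': π[14]=5 (border 'babbb')
j=15 s[j]='a': π[15]=6 (border 'babbba')
j=16 s[j]='b': π[16]=7 (border 'babbbab')
j=17 s[j]='a': k: 7→3→1; π[17]=2 (border 'ba')
j=18 s[j]='a': k: 2→0; π[18]=0 (border '')
j=19 s[j]='a': π[19]=0 (border '')
j=20 s[j]='a': π[20]=0 (border '')
j=21 s[j]='b': π[21]=1 (border 'b')
j=22 s[j]='a': π[22]=2 (border 'ba')
j=23 s[j]='a': k: 2→0; π[23]=0 (border '')
j=24 s[j]='b': π[24]=1 (border 'b')
j=25 s[j]='b': k: 1→0; π[25]=1 (border 'b')
j=26 s[j]='b': k: 1→0; π[26]=1 (border 'b')
j=27 s[j]='a': π[27]=2 (border 'ba')
j=28 s[j]='b': π[28]=3 (border 'bab')
j=29 s[j]='b': π[29]=4 (border 'babb')
j=30 s[j]='b': π[30]=5 (border 'babbb')
j=31 s[j]='a': π[31]=6 (border 'babbba')
j=32 s[j]='b': π[32]=7 (border 'babbbab')
j=33 s[j]='b': π[33]=8 (border 'babbbabb')
j=34 s[j]='b': k: 8→4; π[34]=5 (border 'babbb')
j=35 s[j]='a': π[35]=6 (border 'babbba')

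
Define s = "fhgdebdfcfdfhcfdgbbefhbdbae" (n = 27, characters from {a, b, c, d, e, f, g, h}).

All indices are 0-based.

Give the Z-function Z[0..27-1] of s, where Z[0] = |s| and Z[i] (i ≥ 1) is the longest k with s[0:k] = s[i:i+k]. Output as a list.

[27, 0, 0, 0, 0, 0, 0, 1, 0, 1, 0, 2, 0, 0, 1, 0, 0, 0, 0, 0, 2, 0, 0, 0, 0, 0, 0]

Z[0]=27
i=1: i≥r, start 0; Z[1]=0
i=2: i≥r, start 0; Z[2]=0
i=3: i≥r, start 0; Z[3]=0
i=4: i≥r, start 0; Z[4]=0
i=5: i≥r, start 0; Z[5]=0
i=6: i≥r, start 0; Z[6]=0
i=7: i≥r, start 0; Z[7]=1 scan→box=[7,8)
i=8: i≥r, start 0; Z[8]=0
i=9: i≥r, start 0; Z[9]=1 scan→box=[9,10)
i=10: i≥r, start 0; Z[10]=0
i=11: i≥r, start 0; Z[11]=2 scan→box=[11,13)
i=12: min(r-i=1, Z[1]=0)=0; Z[12]=0
i=13: i≥r, start 0; Z[13]=0
i=14: i≥r, start 0; Z[14]=1 scan→box=[14,15)
i=15: i≥r, start 0; Z[15]=0
i=16: i≥r, start 0; Z[16]=0
i=17: i≥r, start 0; Z[17]=0
i=18: i≥r, start 0; Z[18]=0
i=19: i≥r, start 0; Z[19]=0
i=20: i≥r, start 0; Z[20]=2 scan→box=[20,22)
i=21: min(r-i=1, Z[1]=0)=0; Z[21]=0
i=22: i≥r, start 0; Z[22]=0
i=23: i≥r, start 0; Z[23]=0
i=24: i≥r, start 0; Z[24]=0
i=25: i≥r, start 0; Z[25]=0
i=26: i≥r, start 0; Z[26]=0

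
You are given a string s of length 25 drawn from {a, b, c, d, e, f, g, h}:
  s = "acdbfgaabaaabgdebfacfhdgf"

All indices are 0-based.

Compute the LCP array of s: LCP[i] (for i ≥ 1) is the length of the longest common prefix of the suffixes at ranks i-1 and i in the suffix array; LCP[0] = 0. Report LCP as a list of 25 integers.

[0, 2, 3, 1, 2, 1, 2, 0, 1, 2, 1, 0, 1, 0, 1, 1, 0, 0, 1, 1, 1, 0, 1, 1, 0]

rank | idx | suffix
   0 |   9 | aaabgdebfacfhdgf
   1 |   6 | aabaaabgdebfacfhdgf
   2 |  10 | aabgdebfacfhdgf
   3 |   7 | abaaabgdebfacfhdgf
   4 |  11 | abgdebfacfhdgf
   5 |   0 | acdbfgaabaaabgdebfacfhdgf
   6 |  18 | acfhdgf
   7 |   8 | baaabgdebfacfhdgf
   8 |  16 | bfacfhdgf
   9 |   3 | bfgaabaaabgdebfacfhdgf
  10 |  12 | bgdebfacfhdgf
  11 |   1 | cdbfgaabaaabgdebfacfhdgf
  12 |  19 | cfhdgf
  13 |   2 | dbfgaabaaabgdebfacfhdgf
  14 |  14 | debfacfhdgf
  15 |  22 | dgf
  16 |  15 | ebfacfhdgf
  17 |  24 | f
  18 |  17 | facfhdgf
  19 |   4 | fgaabaaabgdebfacfhdgf
  20 |  20 | fhdgf
  21 |   5 | gaabaaabgdebfacfhdgf
  22 |  13 | gdebfacfhdgf
  23 |  23 | gf
  24 |  21 | hdgf

SA = [9, 6, 10, 7, 11, 0, 18, 8, 16, 3, 12, 1, 19, 2, 14, 22, 15, 24, 17, 4, 20, 5, 13, 23, 21]
[i] adj suffixes → lcp
  [1] 9/6 → 2 ('aa')
  [2] 6/10 → 3 ('aab')
  [3] 10/7 → 1 ('a')
  [4] 7/11 → 2 ('ab')
  [5] 11/0 → 1 ('a')
  [6] 0/18 → 2 ('ac')
  [7] 18/8 → 0 ('')
  [8] 8/16 → 1 ('b')
  [9] 16/3 → 2 ('bf')
  [10] 3/12 → 1 ('b')
  [11] 12/1 → 0 ('')
  [12] 1/19 → 1 ('c')
  [13] 19/2 → 0 ('')
  [14] 2/14 → 1 ('d')
  [15] 14/22 → 1 ('d')
  [16] 22/15 → 0 ('')
  [17] 15/24 → 0 ('')
  [18] 24/17 → 1 ('f')
  [19] 17/4 → 1 ('f')
  [20] 4/20 → 1 ('f')
  [21] 20/5 → 0 ('')
  [22] 5/13 → 1 ('g')
  [23] 13/23 → 1 ('g')
  [24] 23/21 → 0 ('')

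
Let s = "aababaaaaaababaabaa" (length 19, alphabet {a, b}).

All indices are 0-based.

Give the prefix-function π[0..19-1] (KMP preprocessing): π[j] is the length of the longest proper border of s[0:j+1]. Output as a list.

[0, 1, 0, 1, 0, 1, 2, 2, 2, 2, 2, 3, 4, 5, 6, 7, 3, 4, 2]

π[0] = 0
j=1 s[j]='a': π[1]=1 (border 'a')
j=2 s[j]='b': k: 1→0; π[2]=0 (border '')
j=3 s[j]='a': π[3]=1 (border 'a')
j=4 s[j]='b': k: 1→0; π[4]=0 (border '')
j=5 s[j]='a': π[5]=1 (border 'a')
j=6 s[j]='a': π[6]=2 (border 'aa')
j=7 s[j]='a': k: 2→1; π[7]=2 (border 'aa')
j=8 s[j]='a': k: 2→1; π[8]=2 (border 'aa')
j=9 s[j]='a': k: 2→1; π[9]=2 (border 'aa')
j=10 s[j]='a': k: 2→1; π[10]=2 (border 'aa')
j=11 s[j]='b': π[11]=3 (border 'aab')
j=12 s[j]='a': π[12]=4 (border 'aaba')
j=13 s[j]='b': π[13]=5 (border 'aabab')
j=14 s[j]='a': π[14]=6 (border 'aababa')
j=15 s[j]='a': π[15]=7 (border 'aababaa')
j=16 s[j]='b': k: 7→2; π[16]=3 (border 'aab')
j=17 s[j]='a': π[17]=4 (border 'aaba')
j=18 s[j]='a': k: 4→1; π[18]=2 (border 'aa')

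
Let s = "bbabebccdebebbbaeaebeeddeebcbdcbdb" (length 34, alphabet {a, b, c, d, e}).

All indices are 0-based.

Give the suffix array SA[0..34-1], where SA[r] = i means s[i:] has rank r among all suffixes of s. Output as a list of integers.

[2, 15, 17, 33, 1, 14, 0, 13, 12, 26, 5, 31, 28, 10, 3, 19, 30, 27, 6, 7, 32, 29, 22, 8, 23, 16, 11, 25, 4, 9, 18, 21, 24, 20]

rank→(start, suffix):
  0 → (2, 'abebccdebebbbaeaebeeddeebcbdcbdb')
  1 → (15, 'aeaebeeddeebcbdcbdb')
  2 → (17, 'aebeeddeebcbdcbdb')
  3 → (33, 'b')
  4 → (1, 'babebccdebebbbaeaebeeddeebcbdcbdb')
  5 → (14, 'baeaebeeddeebcbdcbdb')
  6 → (0, 'bbabebccdebebbbaeaebeeddeebcbdcbdb')
  7 → (13, 'bbaeaebeeddeebcbdcbdb')
  8 → (12, 'bbbaeaebeeddeebcbdcbdb')
  9 → (26, 'bcbdcbdb')
  10 → (5, 'bccdebebbbaeaebeeddeebcbdcbdb')
  11 → (31, 'bdb')
  12 → (28, 'bdcbdb')
  13 → (10, 'bebbbaeaebeeddeebcbdcbdb')
  14 → (3, 'bebccdebebbbaeaebeeddeebcbdcbdb')
  15 → (19, 'beeddeebcbdcbdb')
  16 → (30, 'cbdb')
  17 → (27, 'cbdcbdb')
  18 → (6, 'ccdebebbbaeaebeeddeebcbdcbdb')
  19 → (7, 'cdebebbbaeaebeeddeebcbdcbdb')
  20 → (32, 'db')
  21 → (29, 'dcbdb')
  22 → (22, 'ddeebcbdcbdb')
  23 → (8, 'debebbbaeaebeeddeebcbdcbdb')
  24 → (23, 'deebcbdcbdb')
  25 → (16, 'eaebeeddeebcbdcbdb')
  26 → (11, 'ebbbaeaebeeddeebcbdcbdb')
  27 → (25, 'ebcbdcbdb')
  28 → (4, 'ebccdebebbbaeaebeeddeebcbdcbdb')
  29 → (9, 'ebebbbaeaebeeddeebcbdcbdb')
  30 → (18, 'ebeeddeebcbdcbdb')
  31 → (21, 'eddeebcbdcbdb')
  32 → (24, 'eebcbdcbdb')
  33 → (20, 'eeddeebcbdcbdb')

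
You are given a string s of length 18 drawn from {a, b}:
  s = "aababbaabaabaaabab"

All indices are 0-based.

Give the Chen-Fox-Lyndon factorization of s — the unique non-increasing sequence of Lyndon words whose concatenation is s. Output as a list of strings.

emit factor 1: 'aababb' (i=0, period=6)
emit factor 2: 'aab' (i=6, period=3)
emit factor 3: 'aab' (i=9, period=3)
emit factor 4: 'aaabab' (i=12, period=6)

["aababb", "aab", "aab", "aaabab"]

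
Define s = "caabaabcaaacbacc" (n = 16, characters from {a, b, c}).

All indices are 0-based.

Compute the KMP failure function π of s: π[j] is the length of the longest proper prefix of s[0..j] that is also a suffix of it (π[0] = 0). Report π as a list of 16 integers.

π[0] = 0
j=1 s[j]='a': π[1]=0 (border '')
j=2 s[j]='a': π[2]=0 (border '')
j=3 s[j]='b': π[3]=0 (border '')
j=4 s[j]='a': π[4]=0 (border '')
j=5 s[j]='a': π[5]=0 (border '')
j=6 s[j]='b': π[6]=0 (border '')
j=7 s[j]='c': π[7]=1 (border 'c')
j=8 s[j]='a': π[8]=2 (border 'ca')
j=9 s[j]='a': π[9]=3 (border 'caa')
j=10 s[j]='a': k: 3→0; π[10]=0 (border '')
j=11 s[j]='c': π[11]=1 (border 'c')
j=12 s[j]='b': k: 1→0; π[12]=0 (border '')
j=13 s[j]='a': π[13]=0 (border '')
j=14 s[j]='c': π[14]=1 (border 'c')
j=15 s[j]='c': k: 1→0; π[15]=1 (border 'c')

[0, 0, 0, 0, 0, 0, 0, 1, 2, 3, 0, 1, 0, 0, 1, 1]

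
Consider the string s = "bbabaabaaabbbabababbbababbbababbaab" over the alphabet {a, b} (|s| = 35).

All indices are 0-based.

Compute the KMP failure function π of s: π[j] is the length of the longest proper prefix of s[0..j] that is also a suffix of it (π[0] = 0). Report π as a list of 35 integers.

[0, 1, 0, 1, 0, 0, 1, 0, 0, 0, 1, 2, 2, 3, 4, 5, 1, 0, 1, 2, 2, 3, 4, 5, 1, 2, 2, 3, 4, 5, 1, 2, 3, 0, 1]

π[0] = 0
j=1 s[j]='b': π[1]=1 (border 'b')
j=2 s[j]='a': k: 1→0; π[2]=0 (border '')
j=3 s[j]='b': π[3]=1 (border 'b')
j=4 s[j]='a': k: 1→0; π[4]=0 (border '')
j=5 s[j]='a': π[5]=0 (border '')
j=6 s[j]='b': π[6]=1 (border 'b')
j=7 s[j]='a': k: 1→0; π[7]=0 (border '')
j=8 s[j]='a': π[8]=0 (border '')
j=9 s[j]='a': π[9]=0 (border '')
j=10 s[j]='b': π[10]=1 (border 'b')
j=11 s[j]='b': π[11]=2 (border 'bb')
j=12 s[j]='b': k: 2→1; π[12]=2 (border 'bb')
j=13 s[j]='a': π[13]=3 (border 'bba')
j=14 s[j]='b': π[14]=4 (border 'bbab')
j=15 s[j]='a': π[15]=5 (border 'bbaba')
j=16 s[j]='b': k: 5→0; π[16]=1 (border 'b')
j=17 s[j]='a': k: 1→0; π[17]=0 (border '')
j=18 s[j]='b': π[18]=1 (border 'b')
j=19 s[j]='b': π[19]=2 (border 'bb')
j=20 s[j]='b': k: 2→1; π[20]=2 (border 'bb')
j=21 s[j]='a': π[21]=3 (border 'bba')
j=22 s[j]='b': π[22]=4 (border 'bbab')
j=23 s[j]='a': π[23]=5 (border 'bbaba')
j=24 s[j]='b': k: 5→0; π[24]=1 (border 'b')
j=25 s[j]='b': π[25]=2 (border 'bb')
j=26 s[j]='b': k: 2→1; π[26]=2 (border 'bb')
j=27 s[j]='a': π[27]=3 (border 'bba')
j=28 s[j]='b': π[28]=4 (border 'bbab')
j=29 s[j]='a': π[29]=5 (border 'bbaba')
j=30 s[j]='b': k: 5→0; π[30]=1 (border 'b')
j=31 s[j]='b': π[31]=2 (border 'bb')
j=32 s[j]='a': π[32]=3 (border 'bba')
j=33 s[j]='a': k: 3→0; π[33]=0 (border '')
j=34 s[j]='b': π[34]=1 (border 'b')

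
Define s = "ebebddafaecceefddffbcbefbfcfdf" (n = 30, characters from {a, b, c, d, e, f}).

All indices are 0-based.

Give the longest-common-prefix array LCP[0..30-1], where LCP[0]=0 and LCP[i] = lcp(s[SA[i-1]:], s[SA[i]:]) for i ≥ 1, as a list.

[0, 1, 0, 1, 1, 2, 1, 0, 1, 1, 1, 0, 1, 2, 1, 2, 0, 2, 1, 1, 1, 2, 0, 1, 1, 2, 1, 1, 2, 1]

rank→(start, suffix):
  0 → (8, 'aecceefddffbcbefbfcfdf')
  1 → (6, 'afaecceefddffbcbefbfcfdf')
  2 → (19, 'bcbefbfcfdf')
  3 → (3, 'bddafaecceefddffbcbefbfcfdf')
  4 → (1, 'bebddafaecceefddffbcbefbfcfdf')
  5 → (21, 'befbfcfdf')
  6 → (24, 'bfcfdf')
  7 → (20, 'cbefbfcfdf')
  8 → (10, 'cceefddffbcbefbfcfdf')
  9 → (11, 'ceefddffbcbefbfcfdf')
  10 → (26, 'cfdf')
  11 → (5, 'dafaecceefddffbcbefbfcfdf')
  12 → (4, 'ddafaecceefddffbcbefbfcfdf')
  13 → (15, 'ddffbcbefbfcfdf')
  14 → (28, 'df')
  15 → (16, 'dffbcbefbfcfdf')
  16 → (2, 'ebddafaecceefddffbcbefbfcfdf')
  17 → (0, 'ebebddafaecceefddffbcbefbfcfdf')
  18 → (9, 'ecceefddffbcbefbfcfdf')
  19 → (12, 'eefddffbcbefbfcfdf')
  20 → (22, 'efbfcfdf')
  21 → (13, 'efddffbcbefbfcfdf')
  22 → (29, 'f')
  23 → (7, 'faecceefddffbcbefbfcfdf')
  24 → (18, 'fbcbefbfcfdf')
  25 → (23, 'fbfcfdf')
  26 → (25, 'fcfdf')
  27 → (14, 'fddffbcbefbfcfdf')
  28 → (27, 'fdf')
  29 → (17, 'ffbcbefbfcfdf')

SA = [8, 6, 19, 3, 1, 21, 24, 20, 10, 11, 26, 5, 4, 15, 28, 16, 2, 0, 9, 12, 22, 13, 29, 7, 18, 23, 25, 14, 27, 17]
[i] adj suffixes → lcp
  [1] 8/6 → 1 ('a')
  [2] 6/19 → 0 ('')
  [3] 19/3 → 1 ('b')
  [4] 3/1 → 1 ('b')
  [5] 1/21 → 2 ('be')
  [6] 21/24 → 1 ('b')
  [7] 24/20 → 0 ('')
  [8] 20/10 → 1 ('c')
  [9] 10/11 → 1 ('c')
  [10] 11/26 → 1 ('c')
  [11] 26/5 → 0 ('')
  [12] 5/4 → 1 ('d')
  [13] 4/15 → 2 ('dd')
  [14] 15/28 → 1 ('d')
  [15] 28/16 → 2 ('df')
  [16] 16/2 → 0 ('')
  [17] 2/0 → 2 ('eb')
  [18] 0/9 → 1 ('e')
  [19] 9/12 → 1 ('e')
  [20] 12/22 → 1 ('e')
  [21] 22/13 → 2 ('ef')
  [22] 13/29 → 0 ('')
  [23] 29/7 → 1 ('f')
  [24] 7/18 → 1 ('f')
  [25] 18/23 → 2 ('fb')
  [26] 23/25 → 1 ('f')
  [27] 25/14 → 1 ('f')
  [28] 14/27 → 2 ('fd')
  [29] 27/17 → 1 ('f')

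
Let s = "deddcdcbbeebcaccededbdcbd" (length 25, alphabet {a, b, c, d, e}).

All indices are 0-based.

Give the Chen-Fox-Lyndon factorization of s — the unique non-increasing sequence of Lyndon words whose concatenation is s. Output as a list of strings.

emit factor 1: 'de' (i=0, period=2)
emit factor 2: 'd' (i=2, period=1)
emit factor 3: 'd' (i=3, period=1)
emit factor 4: 'cd' (i=4, period=2)
emit factor 5: 'c' (i=6, period=1)
emit factor 6: 'bbeebc' (i=7, period=6)
emit factor 7: 'accededbdcbd' (i=13, period=12)

["de", "d", "d", "cd", "c", "bbeebc", "accededbdcbd"]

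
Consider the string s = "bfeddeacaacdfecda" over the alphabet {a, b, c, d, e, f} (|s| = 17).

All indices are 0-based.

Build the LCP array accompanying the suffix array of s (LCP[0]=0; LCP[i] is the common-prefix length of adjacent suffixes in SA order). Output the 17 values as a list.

rank→(start, suffix):
  0 → (16, 'a')
  1 → (8, 'aacdfecda')
  2 → (6, 'acaacdfecda')
  3 → (9, 'acdfecda')
  4 → (0, 'bfeddeacaacdfecda')
  5 → (7, 'caacdfecda')
  6 → (14, 'cda')
  7 → (10, 'cdfecda')
  8 → (15, 'da')
  9 → (3, 'ddeacaacdfecda')
  10 → (4, 'deacaacdfecda')
  11 → (11, 'dfecda')
  12 → (5, 'eacaacdfecda')
  13 → (13, 'ecda')
  14 → (2, 'eddeacaacdfecda')
  15 → (12, 'fecda')
  16 → (1, 'feddeacaacdfecda')

SA = [16, 8, 6, 9, 0, 7, 14, 10, 15, 3, 4, 11, 5, 13, 2, 12, 1]
[i] adj suffixes → lcp
  [1] 16/8 → 1 ('a')
  [2] 8/6 → 1 ('a')
  [3] 6/9 → 2 ('ac')
  [4] 9/0 → 0 ('')
  [5] 0/7 → 0 ('')
  [6] 7/14 → 1 ('c')
  [7] 14/10 → 2 ('cd')
  [8] 10/15 → 0 ('')
  [9] 15/3 → 1 ('d')
  [10] 3/4 → 1 ('d')
  [11] 4/11 → 1 ('d')
  [12] 11/5 → 0 ('')
  [13] 5/13 → 1 ('e')
  [14] 13/2 → 1 ('e')
  [15] 2/12 → 0 ('')
  [16] 12/1 → 2 ('fe')

[0, 1, 1, 2, 0, 0, 1, 2, 0, 1, 1, 1, 0, 1, 1, 0, 2]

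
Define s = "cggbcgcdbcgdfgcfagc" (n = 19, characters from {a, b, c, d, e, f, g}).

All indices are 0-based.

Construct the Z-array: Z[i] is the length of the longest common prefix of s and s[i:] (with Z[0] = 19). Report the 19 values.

Z[0]=19
i=1: outside box; Z[1]=0
i=2: outside box; Z[2]=0
i=3: outside box; Z[3]=0
i=4: outside box; Z[4]=2 extend→box=[4,6)
i=5: min(r-i=1, Z[1]=0)=0; Z[5]=0
i=6: outside box; Z[6]=1 extend→box=[6,7)
i=7: outside box; Z[7]=0
i=8: outside box; Z[8]=0
i=9: outside box; Z[9]=2 extend→box=[9,11)
i=10: min(r-i=1, Z[1]=0)=0; Z[10]=0
i=11: outside box; Z[11]=0
i=12: outside box; Z[12]=0
i=13: outside box; Z[13]=0
i=14: outside box; Z[14]=1 extend→box=[14,15)
i=15: outside box; Z[15]=0
i=16: outside box; Z[16]=0
i=17: outside box; Z[17]=0
i=18: outside box; Z[18]=1 extend→box=[18,19)

[19, 0, 0, 0, 2, 0, 1, 0, 0, 2, 0, 0, 0, 0, 1, 0, 0, 0, 1]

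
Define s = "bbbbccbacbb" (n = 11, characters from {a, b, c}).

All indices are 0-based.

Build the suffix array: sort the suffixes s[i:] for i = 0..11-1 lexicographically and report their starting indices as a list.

rank→(start, suffix):
  0 → (7, 'acbb')
  1 → (10, 'b')
  2 → (6, 'bacbb')
  3 → (9, 'bb')
  4 → (0, 'bbbbccbacbb')
  5 → (1, 'bbbccbacbb')
  6 → (2, 'bbccbacbb')
  7 → (3, 'bccbacbb')
  8 → (5, 'cbacbb')
  9 → (8, 'cbb')
  10 → (4, 'ccbacbb')

[7, 10, 6, 9, 0, 1, 2, 3, 5, 8, 4]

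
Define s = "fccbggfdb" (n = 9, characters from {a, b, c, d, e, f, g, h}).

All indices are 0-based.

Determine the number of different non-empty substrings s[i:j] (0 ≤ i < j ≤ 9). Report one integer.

rank→(start, suffix):
  0 → (8, 'b')
  1 → (3, 'bggfdb')
  2 → (2, 'cbggfdb')
  3 → (1, 'ccbggfdb')
  4 → (7, 'db')
  5 → (0, 'fccbggfdb')
  6 → (6, 'fdb')
  7 → (5, 'gfdb')
  8 → (4, 'ggfdb')

SA = [8, 3, 2, 1, 7, 0, 6, 5, 4]
i: (SA[i-1],SA[i]) lcp shared
  1: (8,3) 1 'b'
  2: (3,2) 0 ''
  3: (2,1) 1 'c'
  4: (1,7) 0 ''
  5: (7,0) 0 ''
  6: (0,6) 1 'f'
  7: (6,5) 0 ''
  8: (5,4) 1 'g'

n(n+1)/2 = 9·10/2 = 45
Σ LCP = 0 + 1 + 0 + 1 + 0 + 0 + 1 + 0 + 1 = 4
distinct = 45 − 4 = 41

41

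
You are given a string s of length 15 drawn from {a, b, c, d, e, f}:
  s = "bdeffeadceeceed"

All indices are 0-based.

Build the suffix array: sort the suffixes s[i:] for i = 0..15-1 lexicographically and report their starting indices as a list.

rank | idx | suffix
   0 |   6 | adceeceed
   1 |   0 | bdeffeadceeceed
   2 |   8 | ceeceed
   3 |  11 | ceed
   4 |  14 | d
   5 |   7 | dceeceed
   6 |   1 | deffeadceeceed
   7 |   5 | eadceeceed
   8 |  10 | eceed
   9 |  13 | ed
  10 |   9 | eeceed
  11 |  12 | eed
  12 |   2 | effeadceeceed
  13 |   4 | feadceeceed
  14 |   3 | ffeadceeceed

[6, 0, 8, 11, 14, 7, 1, 5, 10, 13, 9, 12, 2, 4, 3]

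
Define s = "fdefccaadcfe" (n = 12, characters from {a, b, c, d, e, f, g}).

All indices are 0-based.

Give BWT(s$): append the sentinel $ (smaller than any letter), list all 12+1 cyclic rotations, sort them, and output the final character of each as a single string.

ecacfdaffde$c

rank  rotation       last
    0  $fdefccaadcfe  e
    1  aadcfe$fdefcc  c
    2  adcfe$fdefcca  a
    3  caadcfe$fdefc  c
    4  ccaadcfe$fdef  f
    5  cfe$fdefccaad  d
    6  dcfe$fdefccaa  a
    7  defccaadcfe$f  f
    8  e$fdefccaadcf  f
    9  efccaadcfe$fd  d
   10  fccaadcfe$fde  e
   11  fdefccaadcfe$  $
   12  fe$fdefccaadc  c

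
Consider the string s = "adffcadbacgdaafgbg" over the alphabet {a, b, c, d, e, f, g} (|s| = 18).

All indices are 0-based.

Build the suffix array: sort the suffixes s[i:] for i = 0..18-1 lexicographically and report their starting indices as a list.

sorted suffixes:
  #0 SA[0]=12  'aafgbg'
  #1 SA[1]=8  'acgdaafgbg'
  #2 SA[2]=5  'adbacgdaafgbg'
  #3 SA[3]=0  'adffcadbacgdaafgbg'
  #4 SA[4]=13  'afgbg'
  #5 SA[5]=7  'bacgdaafgbg'
  #6 SA[6]=16  'bg'
  #7 SA[7]=4  'cadbacgdaafgbg'
  #8 SA[8]=9  'cgdaafgbg'
  #9 SA[9]=11  'daafgbg'
  #10 SA[10]=6  'dbacgdaafgbg'
  #11 SA[11]=1  'dffcadbacgdaafgbg'
  #12 SA[12]=3  'fcadbacgdaafgbg'
  #13 SA[13]=2  'ffcadbacgdaafgbg'
  #14 SA[14]=14  'fgbg'
  #15 SA[15]=17  'g'
  #16 SA[16]=15  'gbg'
  #17 SA[17]=10  'gdaafgbg'

[12, 8, 5, 0, 13, 7, 16, 4, 9, 11, 6, 1, 3, 2, 14, 17, 15, 10]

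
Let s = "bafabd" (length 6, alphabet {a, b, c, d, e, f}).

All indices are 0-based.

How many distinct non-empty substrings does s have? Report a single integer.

19

rank | idx | suffix
   0 |   3 | abd
   1 |   1 | afabd
   2 |   0 | bafabd
   3 |   4 | bd
   4 |   5 | d
   5 |   2 | fabd

SA = [3, 1, 0, 4, 5, 2]
[i] adj suffixes → lcp
  [1] 3/1 → 1 ('a')
  [2] 1/0 → 0 ('')
  [3] 0/4 → 1 ('b')
  [4] 4/5 → 0 ('')
  [5] 5/2 → 0 ('')

n(n+1)/2 = 6·7/2 = 21
Σ LCP = 0 + 1 + 0 + 1 + 0 + 0 = 2
distinct = 21 − 2 = 19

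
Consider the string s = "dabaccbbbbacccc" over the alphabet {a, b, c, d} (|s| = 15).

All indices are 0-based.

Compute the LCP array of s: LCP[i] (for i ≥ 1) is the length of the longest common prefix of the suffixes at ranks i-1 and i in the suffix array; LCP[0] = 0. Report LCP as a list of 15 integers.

sorted suffixes:
  #0 SA[0]=1  'abaccbbbbacccc'
  #1 SA[1]=3  'accbbbbacccc'
  #2 SA[2]=10  'acccc'
  #3 SA[3]=2  'baccbbbbacccc'
  #4 SA[4]=9  'bacccc'
  #5 SA[5]=8  'bbacccc'
  #6 SA[6]=7  'bbbacccc'
  #7 SA[7]=6  'bbbbacccc'
  #8 SA[8]=14  'c'
  #9 SA[9]=5  'cbbbbacccc'
  #10 SA[10]=13  'cc'
  #11 SA[11]=4  'ccbbbbacccc'
  #12 SA[12]=12  'ccc'
  #13 SA[13]=11  'cccc'
  #14 SA[14]=0  'dabaccbbbbacccc'

SA = [1, 3, 10, 2, 9, 8, 7, 6, 14, 5, 13, 4, 12, 11, 0]
i: (SA[i-1],SA[i]) lcp shared
  1: (1,3) 1 'a'
  2: (3,10) 3 'acc'
  3: (10,2) 0 ''
  4: (2,9) 4 'bacc'
  5: (9,8) 1 'b'
  6: (8,7) 2 'bb'
  7: (7,6) 3 'bbb'
  8: (6,14) 0 ''
  9: (14,5) 1 'c'
  10: (5,13) 1 'c'
  11: (13,4) 2 'cc'
  12: (4,12) 2 'cc'
  13: (12,11) 3 'ccc'
  14: (11,0) 0 ''

[0, 1, 3, 0, 4, 1, 2, 3, 0, 1, 1, 2, 2, 3, 0]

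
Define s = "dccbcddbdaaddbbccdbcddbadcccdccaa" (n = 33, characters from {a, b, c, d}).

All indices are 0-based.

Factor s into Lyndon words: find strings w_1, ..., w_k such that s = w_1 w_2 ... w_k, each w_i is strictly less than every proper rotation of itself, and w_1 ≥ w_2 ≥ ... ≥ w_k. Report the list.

["d", "c", "c", "bcddbd", "aaddbbccdbcddbadcccdcc", "a", "a"]

emit factor 1: 'd' (i=0, period=1)
emit factor 2: 'c' (i=1, period=1)
emit factor 3: 'c' (i=2, period=1)
emit factor 4: 'bcddbd' (i=3, period=6)
emit factor 5: 'aaddbbccdbcddbadcccdcc' (i=9, period=22)
emit factor 6: 'a' (i=31, period=1)
emit factor 7: 'a' (i=32, period=1)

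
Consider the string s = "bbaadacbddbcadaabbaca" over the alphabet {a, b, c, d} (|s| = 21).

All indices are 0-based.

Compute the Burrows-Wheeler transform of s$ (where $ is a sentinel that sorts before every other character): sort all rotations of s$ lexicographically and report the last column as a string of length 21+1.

acdbabdcabb$adcabaaadb

rank  rotation                last
    0  $bbaadacbddbcadaabbaca  a
    1  a$bbaadacbddbcadaabbac  c
    2  aabbaca$bbaadacbddbcad  d
    3  aadacbddbcadaabbaca$bb  b
    4  abbaca$bbaadacbddbcada  a
    5  aca$bbaadacbddbcadaabb  b
    6  acbddbcadaabbaca$bbaad  d
    7  adaabbaca$bbaadacbddbc  c
    8  adacbddbcadaabbaca$bba  a
    9  baadacbddbcadaabbaca$b  b
   10  baca$bbaadacbddbcadaab  b
   11  bbaadacbddbcadaabbaca$  $
   12  bbaca$bbaadacbddbcadaa  a
   13  bcadaabbaca$bbaadacbdd  d
   14  bddbcadaabbaca$bbaadac  c
   15  ca$bbaadacbddbcadaabba  a
   16  cadaabbaca$bbaadacbddb  b
   17  cbddbcadaabbaca$bbaada  a
   18  daabbaca$bbaadacbddbca  a
   19  dacbddbcadaabbaca$bbaa  a
   20  dbcadaabbaca$bbaadacbd  d
   21  ddbcadaabbaca$bbaadacb  b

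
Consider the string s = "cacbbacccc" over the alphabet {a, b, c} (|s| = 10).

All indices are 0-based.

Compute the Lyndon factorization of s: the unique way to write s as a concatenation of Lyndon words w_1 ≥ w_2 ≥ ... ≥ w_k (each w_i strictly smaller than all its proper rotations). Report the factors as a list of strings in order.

["c", "acbbacccc"]

emit factor 1: 'c' (i=0, period=1)
emit factor 2: 'acbbacccc' (i=1, period=9)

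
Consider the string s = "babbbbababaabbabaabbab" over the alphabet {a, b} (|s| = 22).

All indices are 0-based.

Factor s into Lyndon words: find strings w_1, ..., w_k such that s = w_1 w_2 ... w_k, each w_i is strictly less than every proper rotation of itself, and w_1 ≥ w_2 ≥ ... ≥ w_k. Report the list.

emit factor 1: 'b' (i=0, period=1)
emit factor 2: 'abbbb' (i=1, period=5)
emit factor 3: 'ab' (i=6, period=2)
emit factor 4: 'ab' (i=8, period=2)
emit factor 5: 'aabbab' (i=10, period=6)
emit factor 6: 'aabbab' (i=16, period=6)

["b", "abbbb", "ab", "ab", "aabbab", "aabbab"]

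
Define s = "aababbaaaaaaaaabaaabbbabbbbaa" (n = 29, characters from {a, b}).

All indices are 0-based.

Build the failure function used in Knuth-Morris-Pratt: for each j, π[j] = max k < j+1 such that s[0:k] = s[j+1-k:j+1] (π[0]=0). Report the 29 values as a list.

[0, 1, 0, 1, 0, 0, 1, 2, 2, 2, 2, 2, 2, 2, 2, 3, 4, 2, 2, 3, 0, 0, 1, 0, 0, 0, 0, 1, 2]

π[0] = 0
j=1 s[j]='a': π[1]=1 (border 'a')
j=2 s[j]='b': k: 1→0; π[2]=0 (border '')
j=3 s[j]='a': π[3]=1 (border 'a')
j=4 s[j]='b': k: 1→0; π[4]=0 (border '')
j=5 s[j]='b': π[5]=0 (border '')
j=6 s[j]='a': π[6]=1 (border 'a')
j=7 s[j]='a': π[7]=2 (border 'aa')
j=8 s[j]='a': k: 2→1; π[8]=2 (border 'aa')
j=9 s[j]='a': k: 2→1; π[9]=2 (border 'aa')
j=10 s[j]='a': k: 2→1; π[10]=2 (border 'aa')
j=11 s[j]='a': k: 2→1; π[11]=2 (border 'aa')
j=12 s[j]='a': k: 2→1; π[12]=2 (border 'aa')
j=13 s[j]='a': k: 2→1; π[13]=2 (border 'aa')
j=14 s[j]='a': k: 2→1; π[14]=2 (border 'aa')
j=15 s[j]='b': π[15]=3 (border 'aab')
j=16 s[j]='a': π[16]=4 (border 'aaba')
j=17 s[j]='a': k: 4→1; π[17]=2 (border 'aa')
j=18 s[j]='a': k: 2→1; π[18]=2 (border 'aa')
j=19 s[j]='b': π[19]=3 (border 'aab')
j=20 s[j]='b': k: 3→0; π[20]=0 (border '')
j=21 s[j]='b': π[21]=0 (border '')
j=22 s[j]='a': π[22]=1 (border 'a')
j=23 s[j]='b': k: 1→0; π[23]=0 (border '')
j=24 s[j]='b': π[24]=0 (border '')
j=25 s[j]='b': π[25]=0 (border '')
j=26 s[j]='b': π[26]=0 (border '')
j=27 s[j]='a': π[27]=1 (border 'a')
j=28 s[j]='a': π[28]=2 (border 'aa')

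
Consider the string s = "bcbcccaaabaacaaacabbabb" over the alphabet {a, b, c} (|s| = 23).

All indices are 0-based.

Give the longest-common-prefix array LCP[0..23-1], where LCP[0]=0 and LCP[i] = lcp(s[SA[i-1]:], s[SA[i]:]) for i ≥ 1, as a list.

rank→(start, suffix):
  0 → (6, 'aaabaacaaacabbabb')
  1 → (13, 'aaacabbabb')
  2 → (7, 'aabaacaaacabbabb')
  3 → (10, 'aacaaacabbabb')
  4 → (14, 'aacabbabb')
  5 → (8, 'abaacaaacabbabb')
  6 → (20, 'abb')
  7 → (17, 'abbabb')
  8 → (11, 'acaaacabbabb')
  9 → (15, 'acabbabb')
  10 → (22, 'b')
  11 → (9, 'baacaaacabbabb')
  12 → (19, 'babb')
  13 → (21, 'bb')
  14 → (18, 'bbabb')
  15 → (0, 'bcbcccaaabaacaaacabbabb')
  16 → (2, 'bcccaaabaacaaacabbabb')
  17 → (5, 'caaabaacaaacabbabb')
  18 → (12, 'caaacabbabb')
  19 → (16, 'cabbabb')
  20 → (1, 'cbcccaaabaacaaacabbabb')
  21 → (4, 'ccaaabaacaaacabbabb')
  22 → (3, 'cccaaabaacaaacabbabb')

SA = [6, 13, 7, 10, 14, 8, 20, 17, 11, 15, 22, 9, 19, 21, 18, 0, 2, 5, 12, 16, 1, 4, 3]
i: (SA[i-1],SA[i]) lcp shared
  1: (6,13) 3 'aaa'
  2: (13,7) 2 'aa'
  3: (7,10) 2 'aa'
  4: (10,14) 4 'aaca'
  5: (14,8) 1 'a'
  6: (8,20) 2 'ab'
  7: (20,17) 3 'abb'
  8: (17,11) 1 'a'
  9: (11,15) 3 'aca'
  10: (15,22) 0 ''
  11: (22,9) 1 'b'
  12: (9,19) 2 'ba'
  13: (19,21) 1 'b'
  14: (21,18) 2 'bb'
  15: (18,0) 1 'b'
  16: (0,2) 2 'bc'
  17: (2,5) 0 ''
  18: (5,12) 4 'caaa'
  19: (12,16) 2 'ca'
  20: (16,1) 1 'c'
  21: (1,4) 1 'c'
  22: (4,3) 2 'cc'

[0, 3, 2, 2, 4, 1, 2, 3, 1, 3, 0, 1, 2, 1, 2, 1, 2, 0, 4, 2, 1, 1, 2]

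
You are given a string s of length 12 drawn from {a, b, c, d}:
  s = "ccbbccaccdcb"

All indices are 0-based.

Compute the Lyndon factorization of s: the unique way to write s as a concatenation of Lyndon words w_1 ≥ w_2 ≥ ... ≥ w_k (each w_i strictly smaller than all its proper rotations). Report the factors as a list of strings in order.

["c", "c", "bbcc", "accdcb"]

emit factor 1: 'c' (i=0, period=1)
emit factor 2: 'c' (i=1, period=1)
emit factor 3: 'bbcc' (i=2, period=4)
emit factor 4: 'accdcb' (i=6, period=6)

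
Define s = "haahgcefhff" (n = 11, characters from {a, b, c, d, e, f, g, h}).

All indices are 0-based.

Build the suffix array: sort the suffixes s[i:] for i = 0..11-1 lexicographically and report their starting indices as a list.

rank→(start, suffix):
  0 → (1, 'aahgcefhff')
  1 → (2, 'ahgcefhff')
  2 → (5, 'cefhff')
  3 → (6, 'efhff')
  4 → (10, 'f')
  5 → (9, 'ff')
  6 → (7, 'fhff')
  7 → (4, 'gcefhff')
  8 → (0, 'haahgcefhff')
  9 → (8, 'hff')
  10 → (3, 'hgcefhff')

[1, 2, 5, 6, 10, 9, 7, 4, 0, 8, 3]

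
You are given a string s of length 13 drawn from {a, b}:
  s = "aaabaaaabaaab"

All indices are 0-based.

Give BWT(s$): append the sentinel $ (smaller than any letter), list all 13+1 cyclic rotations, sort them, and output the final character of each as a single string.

bbb$aaaaaaaaaa

rank  rotation        last
    0  $aaabaaaabaaab  b
    1  aaaabaaab$aaab  b
    2  aaab$aaabaaaab  b
    3  aaabaaaabaaab$  $
    4  aaabaaab$aaaba  a
    5  aab$aaabaaaaba  a
    6  aabaaaabaaab$a  a
    7  aabaaab$aaabaa  a
    8  ab$aaabaaaabaa  a
    9  abaaaabaaab$aa  a
   10  abaaab$aaabaaa  a
   11  b$aaabaaaabaaa  a
   12  baaaabaaab$aaa  a
   13  baaab$aaabaaaa  a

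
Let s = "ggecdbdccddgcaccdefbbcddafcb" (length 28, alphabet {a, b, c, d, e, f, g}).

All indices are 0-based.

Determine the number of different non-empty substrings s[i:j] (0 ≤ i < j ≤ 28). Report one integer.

378

sorted suffixes:
  #0 SA[0]=13  'accdefbbcddafcb'
  #1 SA[1]=24  'afcb'
  #2 SA[2]=27  'b'
  #3 SA[3]=19  'bbcddafcb'
  #4 SA[4]=20  'bcddafcb'
  #5 SA[5]=5  'bdccddgcaccdefbbcddafcb'
  #6 SA[6]=12  'caccdefbbcddafcb'
  #7 SA[7]=26  'cb'
  #8 SA[8]=7  'ccddgcaccdefbbcddafcb'
  #9 SA[9]=14  'ccdefbbcddafcb'
  #10 SA[10]=3  'cdbdccddgcaccdefbbcddafcb'
  #11 SA[11]=21  'cddafcb'
  #12 SA[12]=8  'cddgcaccdefbbcddafcb'
  #13 SA[13]=15  'cdefbbcddafcb'
  #14 SA[14]=23  'dafcb'
  #15 SA[15]=4  'dbdccddgcaccdefbbcddafcb'
  #16 SA[16]=6  'dccddgcaccdefbbcddafcb'
  #17 SA[17]=22  'ddafcb'
  #18 SA[18]=9  'ddgcaccdefbbcddafcb'
  #19 SA[19]=16  'defbbcddafcb'
  #20 SA[20]=10  'dgcaccdefbbcddafcb'
  #21 SA[21]=2  'ecdbdccddgcaccdefbbcddafcb'
  #22 SA[22]=17  'efbbcddafcb'
  #23 SA[23]=18  'fbbcddafcb'
  #24 SA[24]=25  'fcb'
  #25 SA[25]=11  'gcaccdefbbcddafcb'
  #26 SA[26]=1  'gecdbdccddgcaccdefbbcddafcb'
  #27 SA[27]=0  'ggecdbdccddgcaccdefbbcddafcb'

SA = [13, 24, 27, 19, 20, 5, 12, 26, 7, 14, 3, 21, 8, 15, 23, 4, 6, 22, 9, 16, 10, 2, 17, 18, 25, 11, 1, 0]
[i] adj suffixes → lcp
  [1] 13/24 → 1 ('a')
  [2] 24/27 → 0 ('')
  [3] 27/19 → 1 ('b')
  [4] 19/20 → 1 ('b')
  [5] 20/5 → 1 ('b')
  [6] 5/12 → 0 ('')
  [7] 12/26 → 1 ('c')
  [8] 26/7 → 1 ('c')
  [9] 7/14 → 3 ('ccd')
  [10] 14/3 → 1 ('c')
  [11] 3/21 → 2 ('cd')
  [12] 21/8 → 3 ('cdd')
  [13] 8/15 → 2 ('cd')
  [14] 15/23 → 0 ('')
  [15] 23/4 → 1 ('d')
  [16] 4/6 → 1 ('d')
  [17] 6/22 → 1 ('d')
  [18] 22/9 → 2 ('dd')
  [19] 9/16 → 1 ('d')
  [20] 16/10 → 1 ('d')
  [21] 10/2 → 0 ('')
  [22] 2/17 → 1 ('e')
  [23] 17/18 → 0 ('')
  [24] 18/25 → 1 ('f')
  [25] 25/11 → 0 ('')
  [26] 11/1 → 1 ('g')
  [27] 1/0 → 1 ('g')

n(n+1)/2 = 28·29/2 = 406
Σ LCP = 0 + 1 + 0 + 1 + 1 + 1 + 0 + 1 + 1 + 3 + 1 + 2 + 3 + 2 + 0 + 1 + 1 + 1 + 2 + 1 + 1 + 0 + 1 + 0 + 1 + 0 + 1 + 1 = 28
distinct = 406 − 28 = 378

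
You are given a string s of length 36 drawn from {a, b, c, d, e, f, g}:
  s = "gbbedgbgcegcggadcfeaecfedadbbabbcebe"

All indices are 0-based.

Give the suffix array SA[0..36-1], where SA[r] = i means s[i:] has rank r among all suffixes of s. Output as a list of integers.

rank | idx | suffix
   0 |  29 | abbcebe
   1 |  25 | adbbabbcebe
   2 |  14 | adcfeaecfedadbbabbcebe
   3 |  19 | aecfedadbbabbcebe
   4 |  28 | babbcebe
   5 |  27 | bbabbcebe
   6 |  30 | bbcebe
   7 |   1 | bbedgbgcegcggadcfeaecfedadbbabbcebe
   8 |  31 | bcebe
   9 |  34 | be
  10 |   2 | bedgbgcegcggadcfeaecfedadbbabbcebe
  11 |   6 | bgcegcggadcfeaecfedadbbabbcebe
  12 |  32 | cebe
  13 |   8 | cegcggadcfeaecfedadbbabbcebe
  14 |  16 | cfeaecfedadbbabbcebe
  15 |  21 | cfedadbbabbcebe
  16 |  11 | cggadcfeaecfedadbbabbcebe
  17 |  24 | dadbbabbcebe
  18 |  26 | dbbabbcebe
  19 |  15 | dcfeaecfedadbbabbcebe
  20 |   4 | dgbgcegcggadcfeaecfedadbbabbcebe
  21 |  35 | e
  22 |  18 | eaecfedadbbabbcebe
  23 |  33 | ebe
  24 |  20 | ecfedadbbabbcebe
  25 |  23 | edadbbabbcebe
  26 |   3 | edgbgcegcggadcfeaecfedadbbabbcebe
  27 |   9 | egcggadcfeaecfedadbbabbcebe
  28 |  17 | feaecfedadbbabbcebe
  29 |  22 | fedadbbabbcebe
  30 |  13 | gadcfeaecfedadbbabbcebe
  31 |   0 | gbbedgbgcegcggadcfeaecfedadbbabbcebe
  32 |   5 | gbgcegcggadcfeaecfedadbbabbcebe
  33 |   7 | gcegcggadcfeaecfedadbbabbcebe
  34 |  10 | gcggadcfeaecfedadbbabbcebe
  35 |  12 | ggadcfeaecfedadbbabbcebe

[29, 25, 14, 19, 28, 27, 30, 1, 31, 34, 2, 6, 32, 8, 16, 21, 11, 24, 26, 15, 4, 35, 18, 33, 20, 23, 3, 9, 17, 22, 13, 0, 5, 7, 10, 12]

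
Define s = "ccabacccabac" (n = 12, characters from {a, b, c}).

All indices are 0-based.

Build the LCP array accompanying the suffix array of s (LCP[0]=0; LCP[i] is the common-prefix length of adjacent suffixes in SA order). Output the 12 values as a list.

[0, 4, 1, 2, 0, 3, 0, 1, 5, 1, 6, 2]

sorted suffixes:
  #0 SA[0]=8  'abac'
  #1 SA[1]=2  'abacccabac'
  #2 SA[2]=10  'ac'
  #3 SA[3]=4  'acccabac'
  #4 SA[4]=9  'bac'
  #5 SA[5]=3  'bacccabac'
  #6 SA[6]=11  'c'
  #7 SA[7]=7  'cabac'
  #8 SA[8]=1  'cabacccabac'
  #9 SA[9]=6  'ccabac'
  #10 SA[10]=0  'ccabacccabac'
  #11 SA[11]=5  'cccabac'

SA = [8, 2, 10, 4, 9, 3, 11, 7, 1, 6, 0, 5]
rank  pair      lcp
   1  s[8:],s[2:]  4  'abac'
   2  s[2:],s[10:]  1  'a'
   3  s[10:],s[4:]  2  'ac'
   4  s[4:],s[9:]  0  ''
   5  s[9:],s[3:]  3  'bac'
   6  s[3:],s[11:]  0  ''
   7  s[11:],s[7:]  1  'c'
   8  s[7:],s[1:]  5  'cabac'
   9  s[1:],s[6:]  1  'c'
  10  s[6:],s[0:]  6  'ccabac'
  11  s[0:],s[5:]  2  'cc'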